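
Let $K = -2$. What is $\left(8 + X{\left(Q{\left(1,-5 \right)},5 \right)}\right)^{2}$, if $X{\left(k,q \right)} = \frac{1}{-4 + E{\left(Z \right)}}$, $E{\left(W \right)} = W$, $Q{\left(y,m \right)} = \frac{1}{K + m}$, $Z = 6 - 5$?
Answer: $\frac{529}{9} \approx 58.778$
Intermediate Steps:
$Z = 1$ ($Z = 6 - 5 = 1$)
$Q{\left(y,m \right)} = \frac{1}{-2 + m}$
$X{\left(k,q \right)} = - \frac{1}{3}$ ($X{\left(k,q \right)} = \frac{1}{-4 + 1} = \frac{1}{-3} = - \frac{1}{3}$)
$\left(8 + X{\left(Q{\left(1,-5 \right)},5 \right)}\right)^{2} = \left(8 - \frac{1}{3}\right)^{2} = \left(\frac{23}{3}\right)^{2} = \frac{529}{9}$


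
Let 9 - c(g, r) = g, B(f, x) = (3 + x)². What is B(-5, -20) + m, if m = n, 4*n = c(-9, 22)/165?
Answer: 31793/110 ≈ 289.03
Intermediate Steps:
c(g, r) = 9 - g
n = 3/110 (n = ((9 - 1*(-9))/165)/4 = ((9 + 9)*(1/165))/4 = (18*(1/165))/4 = (¼)*(6/55) = 3/110 ≈ 0.027273)
m = 3/110 ≈ 0.027273
B(-5, -20) + m = (3 - 20)² + 3/110 = (-17)² + 3/110 = 289 + 3/110 = 31793/110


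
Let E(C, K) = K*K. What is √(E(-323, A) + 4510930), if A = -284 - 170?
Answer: √4717046 ≈ 2171.9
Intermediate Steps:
A = -454
E(C, K) = K²
√(E(-323, A) + 4510930) = √((-454)² + 4510930) = √(206116 + 4510930) = √4717046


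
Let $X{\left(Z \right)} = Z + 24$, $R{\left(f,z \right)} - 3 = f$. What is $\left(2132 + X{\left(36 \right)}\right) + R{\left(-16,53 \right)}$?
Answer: $2179$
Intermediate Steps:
$R{\left(f,z \right)} = 3 + f$
$X{\left(Z \right)} = 24 + Z$
$\left(2132 + X{\left(36 \right)}\right) + R{\left(-16,53 \right)} = \left(2132 + \left(24 + 36\right)\right) + \left(3 - 16\right) = \left(2132 + 60\right) - 13 = 2192 - 13 = 2179$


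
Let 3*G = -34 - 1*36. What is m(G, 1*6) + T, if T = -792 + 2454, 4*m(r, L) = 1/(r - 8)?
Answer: 624909/376 ≈ 1662.0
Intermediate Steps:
G = -70/3 (G = (-34 - 1*36)/3 = (-34 - 36)/3 = (1/3)*(-70) = -70/3 ≈ -23.333)
m(r, L) = 1/(4*(-8 + r)) (m(r, L) = 1/(4*(r - 8)) = 1/(4*(-8 + r)))
T = 1662
m(G, 1*6) + T = 1/(4*(-8 - 70/3)) + 1662 = 1/(4*(-94/3)) + 1662 = (1/4)*(-3/94) + 1662 = -3/376 + 1662 = 624909/376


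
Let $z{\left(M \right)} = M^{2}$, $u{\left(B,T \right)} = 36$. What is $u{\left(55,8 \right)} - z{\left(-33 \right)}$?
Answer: $-1053$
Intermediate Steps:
$u{\left(55,8 \right)} - z{\left(-33 \right)} = 36 - \left(-33\right)^{2} = 36 - 1089 = -1053$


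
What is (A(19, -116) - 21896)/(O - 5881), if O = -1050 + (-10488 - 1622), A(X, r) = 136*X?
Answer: 19312/19041 ≈ 1.0142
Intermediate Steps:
O = -13160 (O = -1050 - 12110 = -13160)
(A(19, -116) - 21896)/(O - 5881) = (136*19 - 21896)/(-13160 - 5881) = (2584 - 21896)/(-19041) = -19312*(-1/19041) = 19312/19041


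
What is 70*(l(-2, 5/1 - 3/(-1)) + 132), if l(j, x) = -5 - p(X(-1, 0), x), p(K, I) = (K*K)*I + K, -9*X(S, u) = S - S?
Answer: 8890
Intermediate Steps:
X(S, u) = 0 (X(S, u) = -(S - S)/9 = -⅑*0 = 0)
p(K, I) = K + I*K² (p(K, I) = K²*I + K = I*K² + K = K + I*K²)
l(j, x) = -5 (l(j, x) = -5 - 0*(1 + x*0) = -5 - 0*(1 + 0) = -5 - 0 = -5 - 1*0 = -5 + 0 = -5)
70*(l(-2, 5/1 - 3/(-1)) + 132) = 70*(-5 + 132) = 70*127 = 8890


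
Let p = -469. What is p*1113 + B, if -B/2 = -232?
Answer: -521533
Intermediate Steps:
B = 464 (B = -2*(-232) = 464)
p*1113 + B = -469*1113 + 464 = -521997 + 464 = -521533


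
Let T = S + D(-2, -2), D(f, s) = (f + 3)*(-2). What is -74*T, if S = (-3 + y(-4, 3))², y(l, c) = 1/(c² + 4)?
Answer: -81844/169 ≈ -484.28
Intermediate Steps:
D(f, s) = -6 - 2*f (D(f, s) = (3 + f)*(-2) = -6 - 2*f)
y(l, c) = 1/(4 + c²)
S = 1444/169 (S = (-3 + 1/(4 + 3²))² = (-3 + 1/(4 + 9))² = (-3 + 1/13)² = (-38/13)² = 1444/169 ≈ 8.5444)
T = 1106/169 (T = 1444/169 + (-6 - 2*(-2)) = 1444/169 + (-6 + 4) = 1444/169 - 2 = 1106/169 ≈ 6.5444)
-74*T = -74*1106/169 = -81844/169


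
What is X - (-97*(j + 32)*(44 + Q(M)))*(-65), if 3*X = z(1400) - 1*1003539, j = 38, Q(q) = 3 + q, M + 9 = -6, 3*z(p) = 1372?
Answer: -130118045/9 ≈ -1.4458e+7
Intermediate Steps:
z(p) = 1372/3 (z(p) = (⅓)*1372 = 1372/3)
M = -15 (M = -9 - 6 = -15)
X = -3009245/9 (X = (1372/3 - 1*1003539)/3 = (1372/3 - 1003539)/3 = (⅓)*(-3009245/3) = -3009245/9 ≈ -3.3436e+5)
X - (-97*(j + 32)*(44 + Q(M)))*(-65) = -3009245/9 - (-97*(38 + 32)*(44 + (3 - 15)))*(-65) = -3009245/9 - (-6790*(44 - 12))*(-65) = -3009245/9 - (-6790*32)*(-65) = -3009245/9 - (-97*2240)*(-65) = -3009245/9 - (-217280)*(-65) = -3009245/9 - 1*14123200 = -3009245/9 - 14123200 = -130118045/9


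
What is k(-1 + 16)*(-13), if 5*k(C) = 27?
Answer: -351/5 ≈ -70.200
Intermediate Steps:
k(C) = 27/5 (k(C) = (⅕)*27 = 27/5)
k(-1 + 16)*(-13) = (27/5)*(-13) = -351/5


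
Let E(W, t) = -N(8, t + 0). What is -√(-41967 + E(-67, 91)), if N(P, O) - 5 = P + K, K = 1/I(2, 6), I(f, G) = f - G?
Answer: -I*√167919/2 ≈ -204.89*I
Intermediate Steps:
K = -¼ (K = 1/(2 - 1*6) = 1/(2 - 6) = 1/(-4) = -¼ ≈ -0.25000)
N(P, O) = 19/4 + P (N(P, O) = 5 + (P - ¼) = 5 + (-¼ + P) = 19/4 + P)
E(W, t) = -51/4 (E(W, t) = -(19/4 + 8) = -1*51/4 = -51/4)
-√(-41967 + E(-67, 91)) = -√(-41967 - 51/4) = -√(-167919/4) = -I*√167919/2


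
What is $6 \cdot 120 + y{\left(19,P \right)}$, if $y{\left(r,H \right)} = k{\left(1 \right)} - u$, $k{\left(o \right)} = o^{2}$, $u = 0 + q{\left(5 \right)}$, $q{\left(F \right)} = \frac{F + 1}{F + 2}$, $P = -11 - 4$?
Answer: $\frac{5041}{7} \approx 720.14$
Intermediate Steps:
$P = -15$
$q{\left(F \right)} = \frac{1 + F}{2 + F}$
$u = \frac{6}{7}$ ($u = 0 + \frac{1 + 5}{2 + 5} = 0 + \frac{1}{7} \cdot 6 = 0 + \frac{6}{7} = \frac{6}{7} \approx 0.85714$)
$y{\left(r,H \right)} = \frac{1}{7}$ ($y{\left(r,H \right)} = 1^{2} - \frac{6}{7} = 1 - \frac{6}{7} = \frac{1}{7}$)
$6 \cdot 120 + y{\left(19,P \right)} = 6 \cdot 120 + \frac{1}{7} = 720 + \frac{1}{7} = \frac{5041}{7}$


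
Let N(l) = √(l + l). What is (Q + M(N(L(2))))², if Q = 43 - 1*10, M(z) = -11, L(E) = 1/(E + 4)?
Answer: 484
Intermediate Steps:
L(E) = 1/(4 + E)
N(l) = √2*√l (N(l) = √(2*l) = √2*√l)
Q = 33 (Q = 43 - 10 = 33)
(Q + M(N(L(2))))² = (33 - 11)² = 22² = 484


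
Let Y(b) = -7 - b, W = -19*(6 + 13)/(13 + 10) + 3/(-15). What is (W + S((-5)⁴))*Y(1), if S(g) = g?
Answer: -560376/115 ≈ -4872.8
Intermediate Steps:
W = -1828/115 (W = -19/(23/19) + 3*(-1/15) = -19/(23*(1/19)) - ⅕ = -19/23/19 - ⅕ = -19*19/23 - ⅕ = -361/23 - ⅕ = -1828/115 ≈ -15.896)
(W + S((-5)⁴))*Y(1) = (-1828/115 + (-5)⁴)*(-7 - 1*1) = (-1828/115 + 625)*(-7 - 1) = (70047/115)*(-8) = -560376/115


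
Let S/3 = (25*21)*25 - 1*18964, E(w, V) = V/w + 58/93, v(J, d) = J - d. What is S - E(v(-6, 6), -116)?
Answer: -543346/31 ≈ -17527.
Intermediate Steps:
E(w, V) = 58/93 + V/w (E(w, V) = V/w + 58*(1/93) = V/w + 58/93 = 58/93 + V/w)
S = -17517 (S = 3*((25*21)*25 - 1*18964) = 3*(525*25 - 18964) = 3*(13125 - 18964) = 3*(-5839) = -17517)
S - E(v(-6, 6), -116) = -17517 - (58/93 - 116/(-6 - 1*6)) = -17517 - (58/93 - 116/(-6 - 6)) = -17517 - (58/93 - 116/(-12)) = -17517 - (58/93 - 116*(-1/12)) = -17517 - (58/93 + 29/3) = -17517 - 1*319/31 = -17517 - 319/31 = -543346/31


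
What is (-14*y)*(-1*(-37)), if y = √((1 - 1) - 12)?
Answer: -1036*I*√3 ≈ -1794.4*I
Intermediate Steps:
y = 2*I*√3 (y = √(0 - 12) = √(-12) = 2*I*√3 ≈ 3.4641*I)
(-14*y)*(-1*(-37)) = (-28*I*√3)*(-1*(-37)) = -28*I*√3*37 = -1036*I*√3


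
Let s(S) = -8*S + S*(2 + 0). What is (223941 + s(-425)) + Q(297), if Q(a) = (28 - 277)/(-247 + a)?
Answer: 11324301/50 ≈ 2.2649e+5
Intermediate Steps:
Q(a) = -249/(-247 + a)
s(S) = -6*S (s(S) = -8*S + S*2 = -8*S + 2*S = -6*S)
(223941 + s(-425)) + Q(297) = (223941 - 6*(-425)) - 249/(-247 + 297) = (223941 + 2550) - 249/50 = 226491 - 249*1/50 = 226491 - 249/50 = 11324301/50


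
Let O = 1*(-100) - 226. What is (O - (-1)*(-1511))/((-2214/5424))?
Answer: 1660648/369 ≈ 4500.4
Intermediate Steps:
O = -326 (O = -100 - 226 = -326)
(O - (-1)*(-1511))/((-2214/5424)) = (-326 - (-1)*(-1511))/((-2214/5424)) = (-326 - 1*1511)/((-2214/5424)) = (-326 - 1511)/((-1*369/904)) = -1837/(-369/904) = -1837*(-904/369) = 1660648/369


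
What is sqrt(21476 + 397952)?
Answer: 2*sqrt(104857) ≈ 647.63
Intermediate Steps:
sqrt(21476 + 397952) = sqrt(419428) = 2*sqrt(104857)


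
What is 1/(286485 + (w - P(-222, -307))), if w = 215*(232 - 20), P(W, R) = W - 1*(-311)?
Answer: 1/331976 ≈ 3.0123e-6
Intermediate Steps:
P(W, R) = 311 + W (P(W, R) = W + 311 = 311 + W)
w = 45580 (w = 215*212 = 45580)
1/(286485 + (w - P(-222, -307))) = 1/(286485 + (45580 - (311 - 222))) = 1/(286485 + (45580 - 1*89)) = 1/(286485 + (45580 - 89)) = 1/(286485 + 45491) = 1/331976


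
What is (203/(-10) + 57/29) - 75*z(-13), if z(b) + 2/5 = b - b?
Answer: 3383/290 ≈ 11.666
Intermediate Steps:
z(b) = -⅖ (z(b) = -⅖ + (b - b) = -⅖ + 0 = -⅖)
(203/(-10) + 57/29) - 75*z(-13) = (203/(-10) + 57/29) - 75*(-⅖) = (203*(-⅒) + 57*(1/29)) + 30 = (-203/10 + 57/29) + 30 = -5317/290 + 30 = 3383/290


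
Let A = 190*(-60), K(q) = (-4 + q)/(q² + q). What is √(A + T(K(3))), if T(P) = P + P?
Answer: I*√410406/6 ≈ 106.77*I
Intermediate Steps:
K(q) = (-4 + q)/(q + q²)
T(P) = 2*P
A = -11400
√(A + T(K(3))) = √(-11400 + 2*((-4 + 3)/(3*(1 + 3)))) = √(-11400 + 2*((⅓)*(-1)/4)) = √(-11400 + 2*((⅓)*(¼)*(-1))) = √(-11400 + 2*(-1/12)) = √(-11400 - ⅙) = √(-68401/6) = I*√410406/6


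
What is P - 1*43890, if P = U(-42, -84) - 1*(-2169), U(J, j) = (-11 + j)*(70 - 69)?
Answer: -41816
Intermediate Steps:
U(J, j) = -11 + j (U(J, j) = (-11 + j)*1 = -11 + j)
P = 2074 (P = (-11 - 84) - 1*(-2169) = -95 + 2169 = 2074)
P - 1*43890 = 2074 - 1*43890 = 2074 - 43890 = -41816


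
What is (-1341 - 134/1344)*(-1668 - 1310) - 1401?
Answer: 1341444355/336 ≈ 3.9924e+6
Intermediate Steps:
(-1341 - 134/1344)*(-1668 - 1310) - 1401 = (-1341 - 134*1/1344)*(-2978) - 1401 = (-1341 - 67/672)*(-2978) - 1401 = -901219/672*(-2978) - 1401 = 1341915091/336 - 1401 = 1341444355/336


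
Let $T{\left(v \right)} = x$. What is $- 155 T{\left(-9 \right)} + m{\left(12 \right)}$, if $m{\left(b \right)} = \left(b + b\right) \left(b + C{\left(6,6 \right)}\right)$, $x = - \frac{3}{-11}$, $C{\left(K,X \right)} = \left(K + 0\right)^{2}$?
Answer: $\frac{12207}{11} \approx 1109.7$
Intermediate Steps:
$C{\left(K,X \right)} = K^{2}$
$x = \frac{3}{11}$ ($x = \left(-3\right) \left(- \frac{1}{11}\right) = \frac{3}{11} \approx 0.27273$)
$T{\left(v \right)} = \frac{3}{11}$
$m{\left(b \right)} = 2 b \left(36 + b\right)$ ($m{\left(b \right)} = \left(b + b\right) \left(b + 6^{2}\right) = 2 b \left(b + 36\right) = 2 b \left(36 + b\right)$)
$- 155 T{\left(-9 \right)} + m{\left(12 \right)} = \left(-155\right) \frac{3}{11} + 2 \cdot 12 \left(36 + 12\right) = - \frac{465}{11} + 2 \cdot 12 \cdot 48 = - \frac{465}{11} + 1152 = \frac{12207}{11}$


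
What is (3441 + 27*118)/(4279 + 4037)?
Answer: 2209/2772 ≈ 0.79690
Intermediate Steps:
(3441 + 27*118)/(4279 + 4037) = (3441 + 3186)/8316 = 6627*(1/8316) = 2209/2772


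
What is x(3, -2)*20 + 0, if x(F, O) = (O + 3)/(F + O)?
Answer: 20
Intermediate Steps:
x(F, O) = (3 + O)/(F + O)
x(3, -2)*20 + 0 = ((3 - 2)/(3 - 2))*20 + 0 = (1/1)*20 + 0 = (1*1)*20 + 0 = 1*20 + 0 = 20 + 0 = 20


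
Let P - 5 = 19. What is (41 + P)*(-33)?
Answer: -2145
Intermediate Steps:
P = 24 (P = 5 + 19 = 24)
(41 + P)*(-33) = (41 + 24)*(-33) = 65*(-33) = -2145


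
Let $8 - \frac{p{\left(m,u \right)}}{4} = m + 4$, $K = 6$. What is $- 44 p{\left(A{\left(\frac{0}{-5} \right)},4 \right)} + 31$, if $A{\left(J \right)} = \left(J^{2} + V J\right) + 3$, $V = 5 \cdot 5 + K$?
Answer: $-145$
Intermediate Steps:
$V = 31$ ($V = 5 \cdot 5 + 6 = 25 + 6 = 31$)
$A{\left(J \right)} = 3 + J^{2} + 31 J$ ($A{\left(J \right)} = \left(J^{2} + 31 J\right) + 3 = 3 + J^{2} + 31 J$)
$p{\left(m,u \right)} = 16 - 4 m$ ($p{\left(m,u \right)} = 32 - 4 \left(m + 4\right) = 32 - 4 \left(4 + m\right) = 32 - \left(16 + 4 m\right) = 16 - 4 m$)
$- 44 p{\left(A{\left(\frac{0}{-5} \right)},4 \right)} + 31 = - 44 \left(16 - 4 \left(3 + \left(\frac{0}{-5}\right)^{2} + 31 \frac{0}{-5}\right)\right) + 31 = - 44 \left(16 - 4 \left(3 + \left(0 \left(- \frac{1}{5}\right)\right)^{2} + 31 \cdot 0 \left(- \frac{1}{5}\right)\right)\right) + 31 = - 44 \left(16 - 4 \left(3 + 0^{2} + 31 \cdot 0\right)\right) + 31 = - 44 \left(16 - 4 \left(3 + 0 + 0\right)\right) + 31 = - 44 \left(16 - 12\right) + 31 = \left(-44\right) 4 + 31 = -176 + 31 = -145$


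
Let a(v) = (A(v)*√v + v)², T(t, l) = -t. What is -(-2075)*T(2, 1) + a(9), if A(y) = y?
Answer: -2854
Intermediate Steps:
a(v) = (v + v^(3/2))² (a(v) = (v*√v + v)² = (v^(3/2) + v)² = (v + v^(3/2))²)
-(-2075)*T(2, 1) + a(9) = -(-2075)*(-1*2) + (9 + 9^(3/2))² = -(-2075)*(-2) + (9 + 27)² = -83*50 + 36² = -4150 + 1296 = -2854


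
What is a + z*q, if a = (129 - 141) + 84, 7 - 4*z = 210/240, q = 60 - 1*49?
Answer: 2843/32 ≈ 88.844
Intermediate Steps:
q = 11 (q = 60 - 49 = 11)
z = 49/32 (z = 7/4 - 105/(2*240) = 7/4 - ¼*7/8 = 7/4 - 7/32 = 49/32 ≈ 1.5313)
a = 72 (a = -12 + 84 = 72)
a + z*q = 72 + (49/32)*11 = 72 + 539/32 = 2843/32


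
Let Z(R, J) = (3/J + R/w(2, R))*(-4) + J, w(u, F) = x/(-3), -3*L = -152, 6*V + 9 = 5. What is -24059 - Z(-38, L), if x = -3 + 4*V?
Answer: -46880027/1938 ≈ -24190.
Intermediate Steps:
V = -⅔ (V = -3/2 + (⅙)*5 = -3/2 + ⅚ = -⅔ ≈ -0.66667)
L = 152/3 (L = -⅓*(-152) = 152/3 ≈ 50.667)
x = -17/3 (x = -3 + 4*(-⅔) = -3 - 8/3 = -17/3 ≈ -5.6667)
w(u, F) = 17/9 (w(u, F) = -17/3/(-3) = -17/3*(-⅓) = 17/9)
Z(R, J) = J - 12/J - 36*R/17 (Z(R, J) = (3/J + R/(17/9))*(-4) + J = (3/J + R*(9/17))*(-4) + J = (3/J + 9*R/17)*(-4) + J = (-12/J - 36*R/17) + J = J - 12/J - 36*R/17)
-24059 - Z(-38, L) = -24059 - (152/3 - 12/152/3 - 36/17*(-38)) = -24059 - (152/3 - 12*3/152 + 1368/17) = -24059 - (152/3 - 9/38 + 1368/17) = -24059 - 1*253685/1938 = -24059 - 253685/1938 = -46880027/1938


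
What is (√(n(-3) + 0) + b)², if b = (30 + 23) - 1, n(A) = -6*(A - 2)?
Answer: (52 + √30)² ≈ 3303.6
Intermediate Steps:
n(A) = 12 - 6*A (n(A) = -6*(-2 + A) = 12 - 6*A)
b = 52 (b = 53 - 1 = 52)
(√(n(-3) + 0) + b)² = (√((12 - 6*(-3)) + 0) + 52)² = (√((12 + 18) + 0) + 52)² = (√(30 + 0) + 52)² = (√30 + 52)² = (52 + √30)²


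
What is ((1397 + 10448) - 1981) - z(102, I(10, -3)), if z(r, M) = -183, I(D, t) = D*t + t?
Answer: 10047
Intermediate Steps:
I(D, t) = t + D*t
((1397 + 10448) - 1981) - z(102, I(10, -3)) = ((1397 + 10448) - 1981) - 1*(-183) = (11845 - 1981) + 183 = 9864 + 183 = 10047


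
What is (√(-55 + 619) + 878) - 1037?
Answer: -159 + 2*√141 ≈ -135.25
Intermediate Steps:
(√(-55 + 619) + 878) - 1037 = (√564 + 878) - 1037 = (2*√141 + 878) - 1037 = (878 + 2*√141) - 1037 = -159 + 2*√141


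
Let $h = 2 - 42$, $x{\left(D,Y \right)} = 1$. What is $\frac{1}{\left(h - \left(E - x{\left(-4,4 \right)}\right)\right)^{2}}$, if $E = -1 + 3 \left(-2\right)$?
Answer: $\frac{1}{1024} \approx 0.00097656$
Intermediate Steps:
$E = -7$ ($E = -1 - 6 = -7$)
$h = -40$ ($h = 2 - 42 = -40$)
$\frac{1}{\left(h - \left(E - x{\left(-4,4 \right)}\right)\right)^{2}} = \frac{1}{\left(-40 + \left(1 - -7\right)\right)^{2}} = \frac{1}{\left(-40 + \left(1 + 7\right)\right)^{2}} = \frac{1}{\left(-40 + 8\right)^{2}} = \frac{1}{\left(-32\right)^{2}} = \frac{1}{1024}$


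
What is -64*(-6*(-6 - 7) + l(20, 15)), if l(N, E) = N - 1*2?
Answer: -6144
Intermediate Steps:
l(N, E) = -2 + N (l(N, E) = N - 2 = -2 + N)
-64*(-6*(-6 - 7) + l(20, 15)) = -64*(-6*(-6 - 7) + (-2 + 20)) = -64*(-6*(-13) + 18) = -64*(78 + 18) = -64*96 = -6144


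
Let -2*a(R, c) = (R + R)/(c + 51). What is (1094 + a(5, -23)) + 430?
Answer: 42667/28 ≈ 1523.8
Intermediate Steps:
a(R, c) = -R/(51 + c) (a(R, c) = -(R + R)/(2*(c + 51)) = -2*R/(2*(51 + c)) = -R/(51 + c))
(1094 + a(5, -23)) + 430 = (1094 - 1*5/(51 - 23)) + 430 = (1094 - 1*5/28) + 430 = (1094 - 1*5*1/28) + 430 = (1094 - 5/28) + 430 = 30627/28 + 430 = 42667/28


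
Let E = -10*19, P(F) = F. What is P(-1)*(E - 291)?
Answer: 481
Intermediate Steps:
E = -190
P(-1)*(E - 291) = -(-190 - 291) = -1*(-481) = 481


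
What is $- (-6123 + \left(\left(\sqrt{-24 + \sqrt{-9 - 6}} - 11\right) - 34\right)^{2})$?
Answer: $6123 - \left(45 - \sqrt{-24 + i \sqrt{15}}\right)^{2} \approx 4157.5 + 438.46 i$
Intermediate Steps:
$- (-6123 + \left(\left(\sqrt{-24 + \sqrt{-9 - 6}} - 11\right) - 34\right)^{2}) = - (-6123 + \left(\left(\sqrt{-24 + \sqrt{-15}} - 11\right) - 34\right)^{2}) = - (-6123 + \left(\left(\sqrt{-24 + i \sqrt{15}} - 11\right) - 34\right)^{2}) = - (-6123 + \left(\left(-11 + \sqrt{-24 + i \sqrt{15}}\right) - 34\right)^{2}) = - (-6123 + \left(-45 + \sqrt{-24 + i \sqrt{15}}\right)^{2}) = 6123 - \left(-45 + \sqrt{-24 + i \sqrt{15}}\right)^{2}$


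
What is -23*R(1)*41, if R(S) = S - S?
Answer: 0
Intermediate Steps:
R(S) = 0
-23*R(1)*41 = -23*0*41 = 0*41 = 0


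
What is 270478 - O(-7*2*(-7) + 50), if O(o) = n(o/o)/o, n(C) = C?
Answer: 40030743/148 ≈ 2.7048e+5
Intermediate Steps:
O(o) = 1/o (O(o) = (o/o)/o = 1/o)
270478 - O(-7*2*(-7) + 50) = 270478 - 1/(-7*2*(-7) + 50) = 270478 - 1/(-14*(-7) + 50) = 270478 - 1/(98 + 50) = 270478 - 1/148 = 40030743/148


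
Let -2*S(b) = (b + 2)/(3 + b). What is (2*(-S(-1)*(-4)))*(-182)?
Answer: 364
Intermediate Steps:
S(b) = -(2 + b)/(2*(3 + b)) (S(b) = -(b + 2)/(2*(3 + b)) = -(2 + b)/(2*(3 + b)))
(2*(-S(-1)*(-4)))*(-182) = (2*(-(-2 - 1*(-1))/(2*(3 - 1))*(-4)))*(-182) = (2*(-(-2 + 1)/(2*2)*(-4)))*(-182) = (2*(-(-1)/(2*2)*(-4)))*(-182) = (2*(-1*(-¼)*(-4)))*(-182) = (2*((¼)*(-4)))*(-182) = (2*(-1))*(-182) = -2*(-182) = 364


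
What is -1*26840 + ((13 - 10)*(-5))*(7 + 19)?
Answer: -27230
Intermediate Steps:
-1*26840 + ((13 - 10)*(-5))*(7 + 19) = -26840 + (3*(-5))*26 = -26840 - 15*26 = -26840 - 390 = -27230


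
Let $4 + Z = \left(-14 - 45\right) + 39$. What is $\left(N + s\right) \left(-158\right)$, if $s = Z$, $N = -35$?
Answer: $9322$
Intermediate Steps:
$Z = -24$ ($Z = -4 + \left(\left(-14 - 45\right) + 39\right) = -4 + \left(-59 + 39\right) = -4 - 20 = -24$)
$s = -24$
$\left(N + s\right) \left(-158\right) = \left(-35 - 24\right) \left(-158\right) = \left(-59\right) \left(-158\right) = 9322$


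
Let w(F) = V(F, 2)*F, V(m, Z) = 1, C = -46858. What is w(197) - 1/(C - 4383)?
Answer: 10094478/51241 ≈ 197.00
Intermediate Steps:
w(F) = F (w(F) = 1*F = F)
w(197) - 1/(C - 4383) = 197 - 1/(-46858 - 4383) = 197 - 1/(-51241) = 197 - 1*(-1/51241) = 197 + 1/51241 = 10094478/51241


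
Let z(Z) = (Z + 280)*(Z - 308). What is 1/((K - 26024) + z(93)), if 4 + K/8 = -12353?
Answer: -1/205075 ≈ -4.8763e-6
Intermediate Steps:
K = -98856 (K = -32 + 8*(-12353) = -32 - 98824 = -98856)
z(Z) = (-308 + Z)*(280 + Z) (z(Z) = (280 + Z)*(-308 + Z) = (-308 + Z)*(280 + Z))
1/((K - 26024) + z(93)) = 1/((-98856 - 26024) + (-86240 + 93**2 - 28*93)) = 1/(-124880 + (-86240 + 8649 - 2604)) = 1/(-124880 - 80195) = 1/(-205075) = -1/205075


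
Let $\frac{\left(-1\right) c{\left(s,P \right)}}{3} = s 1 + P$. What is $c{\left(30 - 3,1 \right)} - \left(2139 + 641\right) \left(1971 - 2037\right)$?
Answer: $183396$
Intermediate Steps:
$c{\left(s,P \right)} = - 3 P - 3 s$ ($c{\left(s,P \right)} = - 3 \left(s 1 + P\right) = - 3 \left(s + P\right) = - 3 \left(P + s\right) = - 3 P - 3 s$)
$c{\left(30 - 3,1 \right)} - \left(2139 + 641\right) \left(1971 - 2037\right) = \left(\left(-3\right) 1 - 3 \left(30 - 3\right)\right) - \left(2139 + 641\right) \left(1971 - 2037\right) = \left(-3 - 3 \left(30 - 3\right)\right) - 2780 \left(-66\right) = \left(-3 - 81\right) - -183480 = \left(-3 - 81\right) + 183480 = -84 + 183480 = 183396$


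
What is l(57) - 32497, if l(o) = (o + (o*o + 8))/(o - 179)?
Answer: -1983974/61 ≈ -32524.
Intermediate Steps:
l(o) = (8 + o + o²)/(-179 + o) (l(o) = (o + (o² + 8))/(-179 + o) = (o + (8 + o²))/(-179 + o) = (8 + o + o²)/(-179 + o))
l(57) - 32497 = (8 + 57 + 57²)/(-179 + 57) - 32497 = (8 + 57 + 3249)/(-122) - 32497 = -1/122*3314 - 32497 = -1657/61 - 32497 = -1983974/61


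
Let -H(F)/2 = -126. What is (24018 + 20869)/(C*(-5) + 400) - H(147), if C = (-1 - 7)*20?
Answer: -257513/1200 ≈ -214.59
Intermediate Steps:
H(F) = 252 (H(F) = -2*(-126) = 252)
C = -160 (C = -8*20 = -160)
(24018 + 20869)/(C*(-5) + 400) - H(147) = (24018 + 20869)/(-160*(-5) + 400) - 1*252 = 44887/(800 + 400) - 252 = 44887/1200 - 252 = -257513/1200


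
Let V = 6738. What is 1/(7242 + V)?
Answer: 1/13980 ≈ 7.1531e-5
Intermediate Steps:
1/(7242 + V) = 1/(7242 + 6738) = 1/13980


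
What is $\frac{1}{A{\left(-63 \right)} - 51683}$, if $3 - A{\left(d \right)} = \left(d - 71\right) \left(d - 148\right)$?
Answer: $- \frac{1}{79954} \approx -1.2507 \cdot 10^{-5}$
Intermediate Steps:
$A{\left(d \right)} = 3 - \left(-148 + d\right) \left(-71 + d\right)$ ($A{\left(d \right)} = 3 - \left(d - 71\right) \left(d - 148\right) = 3 - \left(-71 + d\right) \left(-148 + d\right) = 3 - \left(-148 + d\right) \left(-71 + d\right)$)
$\frac{1}{A{\left(-63 \right)} - 51683} = \frac{1}{\left(-10505 - \left(-63\right)^{2} + 219 \left(-63\right)\right) - 51683} = \frac{1}{\left(-10505 - 3969 - 13797\right) - 51683} = \frac{1}{-28271 - 51683} = \frac{1}{-79954} = - \frac{1}{79954}$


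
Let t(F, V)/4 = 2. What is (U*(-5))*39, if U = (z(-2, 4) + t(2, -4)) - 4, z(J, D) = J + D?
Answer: -1170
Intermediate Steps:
z(J, D) = D + J
t(F, V) = 8 (t(F, V) = 4*2 = 8)
U = 6 (U = ((4 - 2) + 8) - 4 = (2 + 8) - 4 = 10 - 4 = 6)
(U*(-5))*39 = (6*(-5))*39 = -30*39 = -1170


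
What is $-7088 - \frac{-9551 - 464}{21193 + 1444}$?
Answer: $- \frac{160441041}{22637} \approx -7087.6$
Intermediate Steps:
$-7088 - \frac{-9551 - 464}{21193 + 1444} = -7088 - - \frac{10015}{22637} = -7088 + \frac{10015}{22637} = - \frac{160441041}{22637}$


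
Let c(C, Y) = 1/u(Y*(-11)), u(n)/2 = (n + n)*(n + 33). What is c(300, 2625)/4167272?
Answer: 1/13882229017272000 ≈ 7.2035e-17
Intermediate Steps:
u(n) = 4*n*(33 + n) (u(n) = 2*((n + n)*(n + 33)) = 2*((2*n)*(33 + n)) = 2*(2*n*(33 + n)) = 4*n*(33 + n))
c(C, Y) = -1/(44*Y*(33 - 11*Y)) (c(C, Y) = 1/(4*(Y*(-11))*(33 + Y*(-11))) = 1/(4*(-11*Y)*(33 - 11*Y)) = 1/(-44*Y*(33 - 11*Y)) = -1/(44*Y*(33 - 11*Y)))
c(300, 2625)/4167272 = ((1/484)/(2625*(-3 + 2625)))/4167272 = ((1/484)*(1/2625)/2622)*(1/4167272) = ((1/484)*(1/2625)*(1/2622))*(1/4167272) = (1/3331251000)*(1/4167272) = 1/13882229017272000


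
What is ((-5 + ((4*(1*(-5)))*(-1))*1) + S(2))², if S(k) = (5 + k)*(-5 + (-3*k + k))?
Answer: 2304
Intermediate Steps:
S(k) = (-5 - 2*k)*(5 + k) (S(k) = (5 + k)*(-5 - 2*k) = (-5 - 2*k)*(5 + k))
((-5 + ((4*(1*(-5)))*(-1))*1) + S(2))² = ((-5 + ((4*(1*(-5)))*(-1))*1) + (-25 - 15*2 - 2*2²))² = ((-5 + ((4*(-5))*(-1))*1) + (-25 - 30 - 2*4))² = ((-5 - 20*(-1)*1) + (-25 - 30 - 8))² = ((-5 + 20*1) - 63)² = ((-5 + 20) - 63)² = (15 - 63)² = (-48)² = 2304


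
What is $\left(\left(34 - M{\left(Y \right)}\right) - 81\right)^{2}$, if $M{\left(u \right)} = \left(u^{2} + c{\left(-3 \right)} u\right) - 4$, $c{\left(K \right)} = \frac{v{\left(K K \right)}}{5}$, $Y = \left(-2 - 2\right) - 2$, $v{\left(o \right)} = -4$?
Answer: $\frac{175561}{25} \approx 7022.4$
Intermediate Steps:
$Y = -6$ ($Y = -4 - 2 = -6$)
$c{\left(K \right)} = - \frac{4}{5}$
$M{\left(u \right)} = -4 + u^{2} - \frac{4 u}{5}$ ($M{\left(u \right)} = \left(u^{2} - \frac{4 u}{5}\right) - 4 = -4 + u^{2} - \frac{4 u}{5}$)
$\left(\left(34 - M{\left(Y \right)}\right) - 81\right)^{2} = \left(\left(34 - \left(-4 + \left(-6\right)^{2} - - \frac{24}{5}\right)\right) - 81\right)^{2} = \left(\left(34 - \left(-4 + 36 + \frac{24}{5}\right)\right) - 81\right)^{2} = \left(\left(34 - \frac{184}{5}\right) - 81\right)^{2} = \left(- \frac{14}{5} - 81\right)^{2} = \left(- \frac{419}{5}\right)^{2} = \frac{175561}{25}$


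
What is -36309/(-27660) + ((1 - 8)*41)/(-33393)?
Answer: 406801619/307883460 ≈ 1.3213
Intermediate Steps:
-36309/(-27660) + ((1 - 8)*41)/(-33393) = -36309*(-1/27660) - 7*41*(-1/33393) = 12103/9220 - 287*(-1/33393) = 12103/9220 + 287/33393 = 406801619/307883460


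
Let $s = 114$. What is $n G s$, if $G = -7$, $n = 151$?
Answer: $-120498$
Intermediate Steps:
$n G s = 151 \left(-7\right) 114 = \left(-1057\right) 114 = -120498$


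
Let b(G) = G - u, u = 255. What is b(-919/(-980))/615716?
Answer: -248981/603401680 ≈ -0.00041263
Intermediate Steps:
b(G) = -255 + G (b(G) = G - 1*255 = G - 255 = -255 + G)
b(-919/(-980))/615716 = (-255 - 919/(-980))/615716 = (-255 - 919*(-1/980))*(1/615716) = (-255 + 919/980)*(1/615716) = -248981/980*1/615716 = -248981/603401680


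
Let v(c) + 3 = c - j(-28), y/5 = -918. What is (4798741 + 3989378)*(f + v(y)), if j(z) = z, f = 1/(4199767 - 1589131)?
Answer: -34910958977326447/870212 ≈ -4.0118e+10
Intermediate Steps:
f = 1/2610636 ≈ 3.8305e-7
y = -4590 (y = 5*(-918) = -4590)
v(c) = 25 + c (v(c) = -3 + (c - 1*(-28)) = -3 + (c + 28) = -3 + (28 + c) = 25 + c)
(4798741 + 3989378)*(f + v(y)) = (4798741 + 3989378)*(1/2610636 + (25 - 4590)) = 8788119*(1/2610636 - 4565) = 8788119*(-11917553339/2610636) = -34910958977326447/870212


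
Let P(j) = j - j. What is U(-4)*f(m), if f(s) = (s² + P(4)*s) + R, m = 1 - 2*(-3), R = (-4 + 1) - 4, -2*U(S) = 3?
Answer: -63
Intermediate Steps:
U(S) = -3/2 (U(S) = -½*3 = -3/2)
P(j) = 0
R = -7 (R = -3 - 4 = -7)
m = 7 (m = 1 + 6 = 7)
f(s) = -7 + s² (f(s) = (s² + 0*s) - 7 = (s² + 0) - 7 = s² - 7 = -7 + s²)
U(-4)*f(m) = -3*(-7 + 7²)/2 = -3*(-7 + 49)/2 = -3/2*42 = -63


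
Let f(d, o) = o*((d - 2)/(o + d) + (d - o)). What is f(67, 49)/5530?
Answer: 15071/91640 ≈ 0.16446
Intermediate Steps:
f(d, o) = o*(d - o + (-2 + d)/(d + o)) (f(d, o) = o*((-2 + d)/(d + o) + (d - o)) = o*(d - o + (-2 + d)/(d + o)))
f(67, 49)/5530 = (49*(-2 + 67 + 67² - 1*49²)/(67 + 49))/5530 = (49*(-2 + 67 + 4489 - 1*2401)/116)*(1/5530) = (49*(1/116)*(-2 + 67 + 4489 - 2401))*(1/5530) = (49*(1/116)*2153)*(1/5530) = (105497/116)*(1/5530) = 15071/91640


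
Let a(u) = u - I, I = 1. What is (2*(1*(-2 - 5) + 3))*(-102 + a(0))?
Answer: 824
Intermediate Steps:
a(u) = -1 + u (a(u) = u - 1*1 = u - 1 = -1 + u)
(2*(1*(-2 - 5) + 3))*(-102 + a(0)) = (2*(1*(-2 - 5) + 3))*(-102 + (-1 + 0)) = (2*(1*(-7) + 3))*(-102 - 1) = (2*(-7 + 3))*(-103) = (2*(-4))*(-103) = -8*(-103) = 824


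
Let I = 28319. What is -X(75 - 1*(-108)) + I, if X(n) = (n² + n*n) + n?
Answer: -38842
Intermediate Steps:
X(n) = n + 2*n² (X(n) = (n² + n²) + n = 2*n² + n = n + 2*n²)
-X(75 - 1*(-108)) + I = -(75 - 1*(-108))*(1 + 2*(75 - 1*(-108))) + 28319 = -(75 + 108)*(1 + 2*(75 + 108)) + 28319 = -183*(1 + 2*183) + 28319 = -183*(1 + 366) + 28319 = -183*367 + 28319 = -1*67161 + 28319 = -67161 + 28319 = -38842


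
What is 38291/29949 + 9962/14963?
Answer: 871300171/448126887 ≈ 1.9443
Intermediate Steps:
38291/29949 + 9962/14963 = 871300171/448126887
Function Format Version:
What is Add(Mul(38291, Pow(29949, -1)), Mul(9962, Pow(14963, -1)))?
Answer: Rational(871300171, 448126887) ≈ 1.9443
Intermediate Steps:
Add(Mul(38291, Pow(29949, -1)), Mul(9962, Pow(14963, -1))) = Add(Mul(38291, Rational(1, 29949)), Mul(9962, Rational(1, 14963))) = Add(Rational(38291, 29949), Rational(9962, 14963)) = Rational(871300171, 448126887)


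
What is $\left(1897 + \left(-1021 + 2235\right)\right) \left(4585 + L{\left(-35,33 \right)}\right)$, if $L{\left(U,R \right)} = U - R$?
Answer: $14052387$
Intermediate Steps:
$\left(1897 + \left(-1021 + 2235\right)\right) \left(4585 + L{\left(-35,33 \right)}\right) = \left(1897 + \left(-1021 + 2235\right)\right) \left(4585 - 68\right) = \left(1897 + 1214\right) \left(4585 - 68\right) = 3111 \left(4585 - 68\right) = 3111 \cdot 4517 = 14052387$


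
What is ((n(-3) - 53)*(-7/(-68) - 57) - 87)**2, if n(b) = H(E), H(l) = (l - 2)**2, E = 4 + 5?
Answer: 5712100/289 ≈ 19765.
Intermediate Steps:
E = 9
H(l) = (-2 + l)**2
n(b) = 49 (n(b) = (-2 + 9)**2 = 7**2 = 49)
((n(-3) - 53)*(-7/(-68) - 57) - 87)**2 = ((49 - 53)*(-7/(-68) - 57) - 87)**2 = (-4*(-7*(-1/68) - 57) - 87)**2 = (-4*(7/68 - 57) - 87)**2 = (-4*(-3869/68) - 87)**2 = (3869/17 - 87)**2 = (2390/17)**2 = 5712100/289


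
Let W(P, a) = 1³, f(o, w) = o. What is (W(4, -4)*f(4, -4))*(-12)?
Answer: -48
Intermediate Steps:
W(P, a) = 1
(W(4, -4)*f(4, -4))*(-12) = (1*4)*(-12) = 4*(-12) = -48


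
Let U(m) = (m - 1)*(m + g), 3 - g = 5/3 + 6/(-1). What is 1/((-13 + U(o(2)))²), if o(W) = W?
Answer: 9/121 ≈ 0.074380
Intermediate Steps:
g = 22/3 (g = 3 - (5/3 + 6/(-1)) = 3 - (5*(⅓) + 6*(-1)) = 3 - (5/3 - 6) = 3 - 1*(-13/3) = 3 + 13/3 = 22/3 ≈ 7.3333)
U(m) = (-1 + m)*(22/3 + m) (U(m) = (m - 1)*(m + 22/3) = (-1 + m)*(22/3 + m))
1/((-13 + U(o(2)))²) = 1/((-13 + (-22/3 + 2² + (19/3)*2))²) = 1/((-13 + (-22/3 + 4 + 38/3))²) = 1/((-13 + 28/3)²) = 1/((-11/3)²) = 1/(121/9) = 9/121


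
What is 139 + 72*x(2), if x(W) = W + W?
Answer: 427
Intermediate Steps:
x(W) = 2*W
139 + 72*x(2) = 139 + 72*(2*2) = 139 + 72*4 = 139 + 288 = 427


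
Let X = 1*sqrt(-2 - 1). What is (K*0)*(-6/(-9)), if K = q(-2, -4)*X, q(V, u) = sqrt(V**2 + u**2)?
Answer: 0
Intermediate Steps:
X = I*sqrt(3) (X = 1*sqrt(-3) = 1*(I*sqrt(3)) = I*sqrt(3) ≈ 1.732*I)
K = 2*I*sqrt(15) (K = sqrt((-2)**2 + (-4)**2)*(I*sqrt(3)) = sqrt(4 + 16)*(I*sqrt(3)) = sqrt(20)*(I*sqrt(3)) = (2*sqrt(5))*(I*sqrt(3)) = 2*I*sqrt(15) ≈ 7.746*I)
(K*0)*(-6/(-9)) = ((2*I*sqrt(15))*0)*(-6/(-9)) = 0*(-6*(-1/9)) = 0*(2/3) = 0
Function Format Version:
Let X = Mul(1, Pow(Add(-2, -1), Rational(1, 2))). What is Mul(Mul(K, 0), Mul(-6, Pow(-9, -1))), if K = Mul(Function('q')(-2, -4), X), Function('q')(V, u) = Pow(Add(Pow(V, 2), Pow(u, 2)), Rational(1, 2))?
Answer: 0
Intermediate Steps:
X = Mul(I, Pow(3, Rational(1, 2))) (X = Mul(1, Pow(-3, Rational(1, 2))) = Mul(1, Mul(I, Pow(3, Rational(1, 2)))) = Mul(I, Pow(3, Rational(1, 2))) ≈ Mul(1.7320, I))
K = Mul(2, I, Pow(15, Rational(1, 2))) (K = Mul(Pow(Add(Pow(-2, 2), Pow(-4, 2)), Rational(1, 2)), Mul(I, Pow(3, Rational(1, 2)))) = Mul(Pow(Add(4, 16), Rational(1, 2)), Mul(I, Pow(3, Rational(1, 2)))) = Mul(Pow(20, Rational(1, 2)), Mul(I, Pow(3, Rational(1, 2)))) = Mul(Mul(2, Pow(5, Rational(1, 2))), Mul(I, Pow(3, Rational(1, 2)))) = Mul(2, I, Pow(15, Rational(1, 2))) ≈ Mul(7.7460, I))
Mul(Mul(K, 0), Mul(-6, Pow(-9, -1))) = Mul(Mul(Mul(2, I, Pow(15, Rational(1, 2))), 0), Mul(-6, Pow(-9, -1))) = Mul(0, Mul(-6, Rational(-1, 9))) = Mul(0, Rational(2, 3)) = 0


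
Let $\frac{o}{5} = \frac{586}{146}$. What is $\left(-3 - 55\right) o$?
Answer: $- \frac{84970}{73} \approx -1164.0$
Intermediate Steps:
$o = \frac{1465}{73}$ ($o = 5 \cdot \frac{586}{146} = 5 \cdot 586 \cdot \frac{1}{146} = 5 \cdot \frac{293}{73} = \frac{1465}{73} \approx 20.068$)
$\left(-3 - 55\right) o = \left(-3 - 55\right) \frac{1465}{73} = \left(-58\right) \frac{1465}{73} = - \frac{84970}{73}$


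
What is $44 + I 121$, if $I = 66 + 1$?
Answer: $8151$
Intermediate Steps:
$I = 67$
$44 + I 121 = 44 + 67 \cdot 121 = 44 + 8107 = 8151$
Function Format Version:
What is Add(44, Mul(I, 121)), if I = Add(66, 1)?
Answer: 8151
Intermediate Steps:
I = 67
Add(44, Mul(I, 121)) = Add(44, Mul(67, 121)) = Add(44, 8107) = 8151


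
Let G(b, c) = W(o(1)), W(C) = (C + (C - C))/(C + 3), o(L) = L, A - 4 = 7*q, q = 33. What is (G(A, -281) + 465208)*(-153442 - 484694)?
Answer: -296866131822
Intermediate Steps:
A = 235 (A = 4 + 7*33 = 4 + 231 = 235)
W(C) = C/(3 + C) (W(C) = (C + 0)/(3 + C) = C/(3 + C))
G(b, c) = ¼ (G(b, c) = 1/(3 + 1) = 1/4 = 1*(¼) = ¼)
(G(A, -281) + 465208)*(-153442 - 484694) = (¼ + 465208)*(-153442 - 484694) = (1860833/4)*(-638136) = -296866131822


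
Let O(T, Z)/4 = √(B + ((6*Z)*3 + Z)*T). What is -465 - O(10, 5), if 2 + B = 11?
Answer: -465 - 4*√959 ≈ -588.87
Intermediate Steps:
B = 9 (B = -2 + 11 = 9)
O(T, Z) = 4*√(9 + 19*T*Z) (O(T, Z) = 4*√(9 + ((6*Z)*3 + Z)*T) = 4*√(9 + (18*Z + Z)*T) = 4*√(9 + (19*Z)*T) = 4*√(9 + 19*T*Z))
-465 - O(10, 5) = -465 - 4*√(9 + 19*10*5) = -465 - 4*√(9 + 950) = -465 - 4*√959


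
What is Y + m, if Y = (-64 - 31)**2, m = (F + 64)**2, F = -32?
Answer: 10049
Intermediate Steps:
m = 1024 (m = (-32 + 64)**2 = 32**2 = 1024)
Y = 9025 (Y = (-95)**2 = 9025)
Y + m = 9025 + 1024 = 10049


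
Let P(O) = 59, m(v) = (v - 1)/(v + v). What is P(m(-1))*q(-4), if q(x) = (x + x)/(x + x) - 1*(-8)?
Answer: 531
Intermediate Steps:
m(v) = (-1 + v)/(2*v) (m(v) = (-1 + v)/((2*v)) = (-1 + v)*(1/(2*v)) = (-1 + v)/(2*v))
q(x) = 9 (q(x) = (2*x)/((2*x)) + 8 = (2*x)*(1/(2*x)) + 8 = 1 + 8 = 9)
P(m(-1))*q(-4) = 59*9 = 531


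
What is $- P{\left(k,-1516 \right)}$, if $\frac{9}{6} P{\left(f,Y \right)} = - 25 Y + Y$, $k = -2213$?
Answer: $-24256$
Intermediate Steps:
$P{\left(f,Y \right)} = - 16 Y$ ($P{\left(f,Y \right)} = \frac{2 \left(- 25 Y + Y\right)}{3} = \frac{2 \left(- 24 Y\right)}{3} = - 16 Y$)
$- P{\left(k,-1516 \right)} = - \left(-16\right) \left(-1516\right) = \left(-1\right) 24256 = -24256$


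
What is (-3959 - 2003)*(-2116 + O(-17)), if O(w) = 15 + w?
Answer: 12627516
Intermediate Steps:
(-3959 - 2003)*(-2116 + O(-17)) = (-3959 - 2003)*(-2116 + (15 - 17)) = -5962*(-2116 - 2) = -5962*(-2118) = 12627516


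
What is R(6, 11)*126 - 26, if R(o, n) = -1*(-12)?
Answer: 1486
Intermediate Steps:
R(o, n) = 12
R(6, 11)*126 - 26 = 12*126 - 26 = 1512 - 26 = 1486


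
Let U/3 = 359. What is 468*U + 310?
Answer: 504346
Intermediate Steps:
U = 1077 (U = 3*359 = 1077)
468*U + 310 = 468*1077 + 310 = 504036 + 310 = 504346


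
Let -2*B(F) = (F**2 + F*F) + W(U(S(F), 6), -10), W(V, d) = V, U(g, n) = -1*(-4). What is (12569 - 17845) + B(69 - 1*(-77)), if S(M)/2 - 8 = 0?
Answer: -26594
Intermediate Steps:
S(M) = 16 (S(M) = 16 + 2*0 = 16 + 0 = 16)
U(g, n) = 4
B(F) = -2 - F**2 (B(F) = -((F**2 + F*F) + 4)/2 = -((F**2 + F**2) + 4)/2 = -(2*F**2 + 4)/2 = -(4 + 2*F**2)/2 = -2 - F**2)
(12569 - 17845) + B(69 - 1*(-77)) = (12569 - 17845) + (-2 - (69 - 1*(-77))**2) = -5276 + (-2 - (69 + 77)**2) = -5276 + (-2 - 1*146**2) = -5276 + (-2 - 1*21316) = -5276 + (-2 - 21316) = -5276 - 21318 = -26594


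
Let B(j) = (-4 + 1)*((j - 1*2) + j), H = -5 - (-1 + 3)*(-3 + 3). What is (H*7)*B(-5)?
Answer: -1260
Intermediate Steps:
H = -5 (H = -5 - 2*0 = -5 - 1*0 = -5 + 0 = -5)
B(j) = 6 - 6*j (B(j) = -3*((j - 2) + j) = -3*((-2 + j) + j) = -3*(-2 + 2*j) = 6 - 6*j)
(H*7)*B(-5) = (-5*7)*(6 - 6*(-5)) = -35*(6 + 30) = -35*36 = -1260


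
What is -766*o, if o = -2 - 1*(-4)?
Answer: -1532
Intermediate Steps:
o = 2 (o = -2 + 4 = 2)
-766*o = -766*2 = -1532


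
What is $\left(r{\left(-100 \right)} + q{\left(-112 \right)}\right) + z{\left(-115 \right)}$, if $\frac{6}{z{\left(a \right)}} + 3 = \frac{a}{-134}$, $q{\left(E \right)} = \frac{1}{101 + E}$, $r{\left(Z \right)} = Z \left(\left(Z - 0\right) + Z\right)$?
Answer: $\frac{63130869}{3157} \approx 19997.0$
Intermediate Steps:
$r{\left(Z \right)} = 2 Z^{2}$ ($r{\left(Z \right)} = Z \left(\left(Z + 0\right) + Z\right) = Z \left(Z + Z\right) = Z 2 Z = 2 Z^{2}$)
$z{\left(a \right)} = \frac{6}{-3 - \frac{a}{134}}$ ($z{\left(a \right)} = \frac{6}{-3 + \frac{a}{-134}} = \frac{6}{-3 + a \left(- \frac{1}{134}\right)} = \frac{6}{-3 - \frac{a}{134}}$)
$\left(r{\left(-100 \right)} + q{\left(-112 \right)}\right) + z{\left(-115 \right)} = \left(2 \left(-100\right)^{2} + \frac{1}{101 - 112}\right) - \frac{804}{402 - 115} = \left(2 \cdot 10000 + \frac{1}{-11}\right) - \frac{804}{287} = \left(20000 - \frac{1}{11}\right) - \frac{804}{287} = \frac{219999}{11} - \frac{804}{287} = \frac{63130869}{3157}$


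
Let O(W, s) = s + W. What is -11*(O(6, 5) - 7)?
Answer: -44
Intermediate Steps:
O(W, s) = W + s
-11*(O(6, 5) - 7) = -11*((6 + 5) - 7) = -11*(11 - 7) = -11*4 = -44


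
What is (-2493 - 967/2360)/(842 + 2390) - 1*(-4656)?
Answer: 35507848673/7627520 ≈ 4655.2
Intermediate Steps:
(-2493 - 967/2360)/(842 + 2390) - 1*(-4656) = (-2493 - 967*1/2360)/3232 + 4656 = (-2493 - 967/2360)*(1/3232) + 4656 = -5884447/2360*1/3232 + 4656 = -5884447/7627520 + 4656 = 35507848673/7627520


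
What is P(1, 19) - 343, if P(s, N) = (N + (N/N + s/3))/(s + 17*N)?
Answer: -333335/972 ≈ -342.94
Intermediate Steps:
P(s, N) = (1 + N + s/3)/(s + 17*N) (P(s, N) = (N + (1 + s*(⅓)))/(s + 17*N) = (N + (1 + s/3))/(s + 17*N) = (1 + N + s/3)/(s + 17*N))
P(1, 19) - 343 = (1 + 19 + (⅓)*1)/(1 + 17*19) - 343 = (1 + 19 + ⅓)/(1 + 323) - 343 = (61/3)/324 - 343 = (1/324)*(61/3) - 343 = 61/972 - 343 = -333335/972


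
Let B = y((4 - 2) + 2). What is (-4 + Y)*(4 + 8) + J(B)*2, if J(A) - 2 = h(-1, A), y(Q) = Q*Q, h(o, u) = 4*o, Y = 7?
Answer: 32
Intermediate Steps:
y(Q) = Q**2
B = 16 (B = ((4 - 2) + 2)**2 = (2 + 2)**2 = 4**2 = 16)
J(A) = -2 (J(A) = 2 + 4*(-1) = 2 - 4 = -2)
(-4 + Y)*(4 + 8) + J(B)*2 = (-4 + 7)*(4 + 8) - 2*2 = 3*12 - 4 = 36 - 4 = 32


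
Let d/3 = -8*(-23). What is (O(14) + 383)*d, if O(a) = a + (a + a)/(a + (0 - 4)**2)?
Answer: 1098296/5 ≈ 2.1966e+5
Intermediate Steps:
d = 552 (d = 3*(-8*(-23)) = 3*184 = 552)
O(a) = a + 2*a/(16 + a) (O(a) = a + (2*a)/(a + (-4)**2) = a + (2*a)/(a + 16) = a + (2*a)/(16 + a) = a + 2*a/(16 + a))
(O(14) + 383)*d = (14*(18 + 14)/(16 + 14) + 383)*552 = (14*32/30 + 383)*552 = (14*(1/30)*32 + 383)*552 = (224/15 + 383)*552 = (5969/15)*552 = 1098296/5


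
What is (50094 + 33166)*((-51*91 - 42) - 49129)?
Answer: -4480387120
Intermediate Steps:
(50094 + 33166)*((-51*91 - 42) - 49129) = 83260*((-4641 - 42) - 49129) = 83260*(-4683 - 49129) = 83260*(-53812) = -4480387120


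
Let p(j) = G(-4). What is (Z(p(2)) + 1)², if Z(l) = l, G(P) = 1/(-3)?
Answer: 4/9 ≈ 0.44444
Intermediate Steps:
G(P) = -⅓
p(j) = -⅓
(Z(p(2)) + 1)² = (-⅓ + 1)² = (⅔)² = 4/9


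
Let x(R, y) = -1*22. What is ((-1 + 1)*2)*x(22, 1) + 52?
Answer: 52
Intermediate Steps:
x(R, y) = -22
((-1 + 1)*2)*x(22, 1) + 52 = ((-1 + 1)*2)*(-22) + 52 = (0*2)*(-22) + 52 = 0*(-22) + 52 = 0 + 52 = 52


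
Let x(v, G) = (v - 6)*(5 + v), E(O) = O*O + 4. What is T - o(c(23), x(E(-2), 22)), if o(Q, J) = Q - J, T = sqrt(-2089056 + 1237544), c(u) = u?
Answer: 3 + 2*I*sqrt(212878) ≈ 3.0 + 922.77*I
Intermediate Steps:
E(O) = 4 + O**2 (E(O) = O**2 + 4 = 4 + O**2)
x(v, G) = (-6 + v)*(5 + v)
T = 2*I*sqrt(212878) (T = sqrt(-851512) = 2*I*sqrt(212878) ≈ 922.77*I)
T - o(c(23), x(E(-2), 22)) = 2*I*sqrt(212878) - (23 - (-30 + (4 + (-2)**2)**2 - (4 + (-2)**2))) = 2*I*sqrt(212878) - (23 - (-30 + (4 + 4)**2 - (4 + 4))) = 2*I*sqrt(212878) - (23 - (-30 + 8**2 - 1*8)) = 2*I*sqrt(212878) - (23 - (-30 + 64 - 8)) = 2*I*sqrt(212878) - (23 - 1*26) = 2*I*sqrt(212878) - (23 - 26) = 2*I*sqrt(212878) - 1*(-3) = 2*I*sqrt(212878) + 3 = 3 + 2*I*sqrt(212878)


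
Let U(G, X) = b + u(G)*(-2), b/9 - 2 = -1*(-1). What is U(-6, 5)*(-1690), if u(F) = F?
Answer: -65910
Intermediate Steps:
b = 27 (b = 18 + 9*(-1*(-1)) = 18 + 9*1 = 18 + 9 = 27)
U(G, X) = 27 - 2*G (U(G, X) = 27 + G*(-2) = 27 - 2*G)
U(-6, 5)*(-1690) = (27 - 2*(-6))*(-1690) = (27 + 12)*(-1690) = 39*(-1690) = -65910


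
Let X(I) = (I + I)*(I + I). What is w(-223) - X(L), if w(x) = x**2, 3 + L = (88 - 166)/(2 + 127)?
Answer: 91852821/1849 ≈ 49677.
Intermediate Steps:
L = -155/43 (L = -3 + (88 - 166)/(2 + 127) = -3 - 78/129 = -3 - 78*1/129 = -3 - 26/43 = -155/43 ≈ -3.6047)
X(I) = 4*I**2 (X(I) = (2*I)*(2*I) = 4*I**2)
w(-223) - X(L) = (-223)**2 - 4*(-155/43)**2 = 49729 - 4*24025/1849 = 49729 - 1*96100/1849 = 49729 - 96100/1849 = 91852821/1849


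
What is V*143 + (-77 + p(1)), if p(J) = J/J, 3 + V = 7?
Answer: 496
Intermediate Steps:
V = 4 (V = -3 + 7 = 4)
p(J) = 1
V*143 + (-77 + p(1)) = 4*143 + (-77 + 1) = 572 - 76 = 496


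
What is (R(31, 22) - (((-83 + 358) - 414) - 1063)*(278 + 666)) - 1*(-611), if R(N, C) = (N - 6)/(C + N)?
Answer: 60170872/53 ≈ 1.1353e+6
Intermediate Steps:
R(N, C) = (-6 + N)/(C + N)
(R(31, 22) - (((-83 + 358) - 414) - 1063)*(278 + 666)) - 1*(-611) = ((-6 + 31)/(22 + 31) - (((-83 + 358) - 414) - 1063)*(278 + 666)) - 1*(-611) = (25/53 - ((275 - 414) - 1063)*944) + 611 = ((1/53)*25 - (-139 - 1063)*944) + 611 = (25/53 - (-1202)*944) + 611 = (25/53 - 1*(-1134688)) + 611 = (25/53 + 1134688) + 611 = 60138489/53 + 611 = 60170872/53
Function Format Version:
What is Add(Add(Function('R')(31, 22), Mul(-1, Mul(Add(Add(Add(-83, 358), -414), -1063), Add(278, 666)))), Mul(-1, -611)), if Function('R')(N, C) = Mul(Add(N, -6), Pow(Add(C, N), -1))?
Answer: Rational(60170872, 53) ≈ 1.1353e+6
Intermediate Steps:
Function('R')(N, C) = Mul(Pow(Add(C, N), -1), Add(-6, N)) (Function('R')(N, C) = Mul(Add(-6, N), Pow(Add(C, N), -1)) = Mul(Pow(Add(C, N), -1), Add(-6, N)))
Add(Add(Function('R')(31, 22), Mul(-1, Mul(Add(Add(Add(-83, 358), -414), -1063), Add(278, 666)))), Mul(-1, -611)) = Add(Add(Mul(Pow(Add(22, 31), -1), Add(-6, 31)), Mul(-1, Mul(Add(Add(Add(-83, 358), -414), -1063), Add(278, 666)))), Mul(-1, -611)) = Add(Add(Mul(Pow(53, -1), 25), Mul(-1, Mul(Add(Add(275, -414), -1063), 944))), 611) = Add(Add(Mul(Rational(1, 53), 25), Mul(-1, Mul(Add(-139, -1063), 944))), 611) = Add(Add(Rational(25, 53), Mul(-1, Mul(-1202, 944))), 611) = Add(Add(Rational(25, 53), Mul(-1, -1134688)), 611) = Add(Add(Rational(25, 53), 1134688), 611) = Add(Rational(60138489, 53), 611) = Rational(60170872, 53)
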